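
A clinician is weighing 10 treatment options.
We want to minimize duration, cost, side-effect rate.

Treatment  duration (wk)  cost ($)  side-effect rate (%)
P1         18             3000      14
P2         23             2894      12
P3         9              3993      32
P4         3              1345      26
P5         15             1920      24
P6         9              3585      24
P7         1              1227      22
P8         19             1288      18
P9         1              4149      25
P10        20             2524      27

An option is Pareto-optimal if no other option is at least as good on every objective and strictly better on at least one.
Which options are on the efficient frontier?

P1, P2, P7, P8

P1: not dominated.
P2: not dominated (best side-effect rate).
P3: dominated by P4 (duration 3≤9, cost 1345≤3993, side-effect rate 26≤32).
P4: dominated by P7 (duration 1≤3, cost 1227≤1345, side-effect rate 22≤26).
P5: dominated by P7 (duration 1≤15, cost 1227≤1920, side-effect rate 22≤24).
P6: dominated by P7 (duration 1≤9, cost 1227≤3585, side-effect rate 22≤24).
P7: not dominated (best cost).
P8: not dominated.
P9: dominated by P7 (duration 1≤1, cost 1227≤4149, side-effect rate 22≤25).
P10: dominated by P4 (duration 3≤20, cost 1345≤2524, side-effect rate 26≤27).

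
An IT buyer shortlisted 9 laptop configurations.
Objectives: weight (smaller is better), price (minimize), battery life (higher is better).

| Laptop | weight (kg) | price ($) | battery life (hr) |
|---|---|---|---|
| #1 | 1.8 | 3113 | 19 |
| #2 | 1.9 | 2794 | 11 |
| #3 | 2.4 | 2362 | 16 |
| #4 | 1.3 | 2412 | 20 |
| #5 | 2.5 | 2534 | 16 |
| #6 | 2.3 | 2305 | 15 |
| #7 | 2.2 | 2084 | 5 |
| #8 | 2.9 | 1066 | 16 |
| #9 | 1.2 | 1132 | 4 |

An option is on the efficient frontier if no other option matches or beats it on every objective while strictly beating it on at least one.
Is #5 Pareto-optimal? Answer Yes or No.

#3 vs #5: weight 2.4≤2.5, price 2362≤2534, battery life 16≥16 — #3 is at least as good on every objective and strictly better on at least one, so #3 dominates #5.

No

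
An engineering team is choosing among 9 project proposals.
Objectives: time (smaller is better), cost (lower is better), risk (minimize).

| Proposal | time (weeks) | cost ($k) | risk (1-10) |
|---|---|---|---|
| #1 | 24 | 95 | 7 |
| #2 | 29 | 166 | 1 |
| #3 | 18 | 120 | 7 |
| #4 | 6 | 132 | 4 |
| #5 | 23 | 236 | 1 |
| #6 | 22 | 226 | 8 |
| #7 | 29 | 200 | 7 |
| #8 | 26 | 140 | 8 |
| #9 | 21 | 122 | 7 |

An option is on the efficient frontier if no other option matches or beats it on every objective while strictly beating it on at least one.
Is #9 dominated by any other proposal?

#3 vs #9: time 18≤21, cost 120≤122, risk 7≤7 — #3 is at least as good on every objective and strictly better on at least one, so #3 dominates #9.

Yes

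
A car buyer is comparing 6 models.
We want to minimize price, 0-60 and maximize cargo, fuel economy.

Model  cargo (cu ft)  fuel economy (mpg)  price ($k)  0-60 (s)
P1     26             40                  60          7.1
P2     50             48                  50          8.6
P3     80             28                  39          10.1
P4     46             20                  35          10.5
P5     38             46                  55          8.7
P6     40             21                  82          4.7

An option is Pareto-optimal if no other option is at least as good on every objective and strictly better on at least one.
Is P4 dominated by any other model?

P1: worse on cargo (26 vs 46).
P2: worse on price (50 vs 35).
P3: worse on price (39 vs 35).
P5: worse on cargo (38 vs 46).
P6: worse on cargo (40 vs 46).
No option is at least as good as P4 on every objective and strictly better on one.

No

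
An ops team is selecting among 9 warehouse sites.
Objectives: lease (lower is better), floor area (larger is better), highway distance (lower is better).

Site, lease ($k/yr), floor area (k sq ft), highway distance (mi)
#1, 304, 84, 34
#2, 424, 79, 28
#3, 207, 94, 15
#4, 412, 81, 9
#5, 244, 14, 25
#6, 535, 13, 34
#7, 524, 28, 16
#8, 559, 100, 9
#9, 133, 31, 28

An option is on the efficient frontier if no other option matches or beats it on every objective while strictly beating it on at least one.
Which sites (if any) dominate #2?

#3: lease 207≤424, floor area 94≥79, highway distance 15≤28 — dominates #2.
#4: lease 412≤424, floor area 81≥79, highway distance 9≤28 — dominates #2.
Others (#1, #5, #6, #7, #8, #9) are each worse than #2 on at least one objective.

#3, #4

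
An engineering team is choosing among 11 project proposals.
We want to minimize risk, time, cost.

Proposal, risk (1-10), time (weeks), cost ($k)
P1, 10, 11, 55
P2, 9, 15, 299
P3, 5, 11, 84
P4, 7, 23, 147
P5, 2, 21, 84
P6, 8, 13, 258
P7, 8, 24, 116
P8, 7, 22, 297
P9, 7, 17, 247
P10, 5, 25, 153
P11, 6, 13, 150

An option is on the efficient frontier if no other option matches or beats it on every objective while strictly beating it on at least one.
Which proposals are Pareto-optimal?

P1, P3, P5

P1: not dominated (best cost).
P2: dominated by P3 (risk 5≤9, time 11≤15, cost 84≤299).
P3: not dominated.
P4: dominated by P3 (risk 5≤7, time 11≤23, cost 84≤147).
P5: not dominated (best risk).
P6: dominated by P3 (risk 5≤8, time 11≤13, cost 84≤258).
P7: dominated by P3 (risk 5≤8, time 11≤24, cost 84≤116).
P8: dominated by P3 (risk 5≤7, time 11≤22, cost 84≤297).
P9: dominated by P3 (risk 5≤7, time 11≤17, cost 84≤247).
P10: dominated by P3 (risk 5≤5, time 11≤25, cost 84≤153).
P11: dominated by P3 (risk 5≤6, time 11≤13, cost 84≤150).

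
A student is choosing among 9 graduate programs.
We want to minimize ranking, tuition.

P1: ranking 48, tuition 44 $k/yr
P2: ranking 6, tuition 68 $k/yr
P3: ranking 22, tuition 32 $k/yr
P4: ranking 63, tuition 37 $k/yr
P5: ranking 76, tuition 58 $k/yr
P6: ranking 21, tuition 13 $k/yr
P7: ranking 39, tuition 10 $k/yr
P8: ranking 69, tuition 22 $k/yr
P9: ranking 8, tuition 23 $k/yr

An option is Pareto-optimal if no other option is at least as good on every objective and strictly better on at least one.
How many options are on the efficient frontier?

P1: dominated by P3 (ranking 22≤48, tuition 32≤44).
P2: not dominated (best ranking).
P3: dominated by P6 (ranking 21≤22, tuition 13≤32).
P4: dominated by P3 (ranking 22≤63, tuition 32≤37).
P5: dominated by P1 (ranking 48≤76, tuition 44≤58).
P6: not dominated.
P7: not dominated (best tuition).
P8: dominated by P6 (ranking 21≤69, tuition 13≤22).
P9: not dominated.
Pareto-optimal: P2, P6, P7, P9 → 4.

4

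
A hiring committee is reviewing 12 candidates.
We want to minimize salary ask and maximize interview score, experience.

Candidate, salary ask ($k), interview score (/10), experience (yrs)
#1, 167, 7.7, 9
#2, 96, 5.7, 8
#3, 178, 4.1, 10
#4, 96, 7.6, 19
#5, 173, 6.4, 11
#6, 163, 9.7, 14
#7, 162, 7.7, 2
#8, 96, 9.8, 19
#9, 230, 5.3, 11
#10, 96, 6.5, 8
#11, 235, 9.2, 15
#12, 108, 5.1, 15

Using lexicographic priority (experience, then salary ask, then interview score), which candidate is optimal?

#8

First maximize experience: best is 19, kept {#4, #8}.
Then minimize salary ask: best is 96, kept {#4, #8}.
Then maximize interview score: best is 9.8, kept {#8}.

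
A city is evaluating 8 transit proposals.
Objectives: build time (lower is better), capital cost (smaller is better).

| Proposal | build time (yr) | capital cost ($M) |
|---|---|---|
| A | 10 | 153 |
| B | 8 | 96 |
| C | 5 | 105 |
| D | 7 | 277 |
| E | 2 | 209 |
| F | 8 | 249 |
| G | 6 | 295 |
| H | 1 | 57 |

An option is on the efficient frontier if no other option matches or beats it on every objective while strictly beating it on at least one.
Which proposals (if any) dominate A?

B, C, H

B: build time 8≤10, capital cost 96≤153 — dominates A.
C: build time 5≤10, capital cost 105≤153 — dominates A.
H: build time 1≤10, capital cost 57≤153 — dominates A.
Others (D, E, F, G) are each worse than A on at least one objective.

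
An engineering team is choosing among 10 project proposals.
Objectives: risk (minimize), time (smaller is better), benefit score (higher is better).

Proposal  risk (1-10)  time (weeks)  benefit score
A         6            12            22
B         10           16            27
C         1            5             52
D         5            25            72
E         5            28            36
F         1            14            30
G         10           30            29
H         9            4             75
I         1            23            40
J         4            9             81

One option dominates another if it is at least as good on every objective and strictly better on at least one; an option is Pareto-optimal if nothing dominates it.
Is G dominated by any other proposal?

Yes

C vs G: risk 1≤10, time 5≤30, benefit score 52≥29 — C is at least as good on every objective and strictly better on at least one, so C dominates G.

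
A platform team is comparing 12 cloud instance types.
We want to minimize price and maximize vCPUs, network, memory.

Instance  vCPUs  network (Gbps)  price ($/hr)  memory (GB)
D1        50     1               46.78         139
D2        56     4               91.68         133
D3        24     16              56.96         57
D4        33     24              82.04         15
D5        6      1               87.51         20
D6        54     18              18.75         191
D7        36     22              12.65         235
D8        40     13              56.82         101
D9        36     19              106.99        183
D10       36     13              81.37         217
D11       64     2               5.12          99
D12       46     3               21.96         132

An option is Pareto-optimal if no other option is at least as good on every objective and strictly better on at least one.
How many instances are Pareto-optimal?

5

D1: dominated by D6 (vCPUs 54≥50, network 18≥1, price 18.75≤46.78, memory 191≥139).
D2: not dominated.
D3: dominated by D6 (vCPUs 54≥24, network 18≥16, price 18.75≤56.96, memory 191≥57).
D4: not dominated (best network).
D5: dominated by D1 (vCPUs 50≥6, network 1≥1, price 46.78≤87.51, memory 139≥20).
D6: not dominated.
D7: not dominated (best memory).
D8: dominated by D6 (vCPUs 54≥40, network 18≥13, price 18.75≤56.82, memory 191≥101).
D9: dominated by D7 (vCPUs 36≥36, network 22≥19, price 12.65≤106.99, memory 235≥183).
D10: dominated by D7 (vCPUs 36≥36, network 22≥13, price 12.65≤81.37, memory 235≥217).
D11: not dominated (best vCPUs).
D12: dominated by D6 (vCPUs 54≥46, network 18≥3, price 18.75≤21.96, memory 191≥132).
Pareto-optimal: D2, D4, D6, D7, D11 → 5.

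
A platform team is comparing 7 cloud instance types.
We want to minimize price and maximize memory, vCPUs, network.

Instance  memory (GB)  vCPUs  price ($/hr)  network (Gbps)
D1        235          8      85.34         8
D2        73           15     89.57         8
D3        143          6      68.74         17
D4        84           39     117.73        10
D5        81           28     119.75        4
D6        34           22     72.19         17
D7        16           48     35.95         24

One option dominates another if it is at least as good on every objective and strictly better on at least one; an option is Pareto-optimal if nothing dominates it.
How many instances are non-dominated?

6

D1: not dominated (best memory).
D2: not dominated.
D3: not dominated.
D4: not dominated.
D5: dominated by D4 (memory 84≥81, vCPUs 39≥28, price 117.73≤119.75, network 10≥4).
D6: not dominated.
D7: not dominated (best vCPUs).
Pareto-optimal: D1, D2, D3, D4, D6, D7 → 6.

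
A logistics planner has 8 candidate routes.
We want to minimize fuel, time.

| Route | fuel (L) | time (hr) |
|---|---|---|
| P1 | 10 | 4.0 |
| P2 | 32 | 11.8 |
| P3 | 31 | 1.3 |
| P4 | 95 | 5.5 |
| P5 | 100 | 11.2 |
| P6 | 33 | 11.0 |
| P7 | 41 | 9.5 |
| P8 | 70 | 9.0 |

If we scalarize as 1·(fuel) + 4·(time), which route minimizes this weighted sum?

P1

P1: 1·10 + 4·4.0 = 26.0
P2: 1·32 + 4·11.8 = 79.2
P3: 1·31 + 4·1.3 = 36.2
P4: 1·95 + 4·5.5 = 117.0
P5: 1·100 + 4·11.2 = 144.8
P6: 1·33 + 4·11.0 = 77.0
P7: 1·41 + 4·9.5 = 79.0
P8: 1·70 + 4·9.0 = 106.0
Lowest: P1 at 26.0.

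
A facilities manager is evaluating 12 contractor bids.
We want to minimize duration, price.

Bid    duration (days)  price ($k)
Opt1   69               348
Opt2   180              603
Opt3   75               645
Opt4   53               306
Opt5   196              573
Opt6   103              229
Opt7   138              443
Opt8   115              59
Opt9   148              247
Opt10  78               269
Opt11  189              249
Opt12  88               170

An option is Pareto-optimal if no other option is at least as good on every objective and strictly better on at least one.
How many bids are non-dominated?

4

Opt1: dominated by Opt4 (duration 53≤69, price 306≤348).
Opt2: dominated by Opt1 (duration 69≤180, price 348≤603).
Opt3: dominated by Opt1 (duration 69≤75, price 348≤645).
Opt4: not dominated (best duration).
Opt5: dominated by Opt1 (duration 69≤196, price 348≤573).
Opt6: dominated by Opt12 (duration 88≤103, price 170≤229).
Opt7: dominated by Opt1 (duration 69≤138, price 348≤443).
Opt8: not dominated (best price).
Opt9: dominated by Opt6 (duration 103≤148, price 229≤247).
Opt10: not dominated.
Opt11: dominated by Opt6 (duration 103≤189, price 229≤249).
Opt12: not dominated.
Pareto-optimal: Opt4, Opt8, Opt10, Opt12 → 4.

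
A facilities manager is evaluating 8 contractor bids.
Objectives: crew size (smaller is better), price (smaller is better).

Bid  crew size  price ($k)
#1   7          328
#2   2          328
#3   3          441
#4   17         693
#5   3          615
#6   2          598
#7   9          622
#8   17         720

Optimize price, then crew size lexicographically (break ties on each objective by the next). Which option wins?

#2

First minimize price: best is 328, kept {#1, #2}.
Then minimize crew size: best is 2, kept {#2}.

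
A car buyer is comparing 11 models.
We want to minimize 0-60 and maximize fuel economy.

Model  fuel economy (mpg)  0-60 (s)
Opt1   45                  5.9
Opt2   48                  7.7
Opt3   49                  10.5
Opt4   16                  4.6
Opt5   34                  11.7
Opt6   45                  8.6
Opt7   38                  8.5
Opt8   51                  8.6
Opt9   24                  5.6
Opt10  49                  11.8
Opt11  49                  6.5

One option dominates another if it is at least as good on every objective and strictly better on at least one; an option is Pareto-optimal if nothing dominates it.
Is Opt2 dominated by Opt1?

No

Opt1 vs Opt2: Opt1 is worse on fuel economy (45 vs 48), so it does not dominate Opt2.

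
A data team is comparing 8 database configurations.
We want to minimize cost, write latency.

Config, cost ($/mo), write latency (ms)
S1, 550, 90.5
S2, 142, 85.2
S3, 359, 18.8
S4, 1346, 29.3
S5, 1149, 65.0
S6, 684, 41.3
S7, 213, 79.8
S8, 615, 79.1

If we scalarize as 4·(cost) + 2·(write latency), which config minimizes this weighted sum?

S2

S1: 4·550 + 2·90.5 = 2381.0
S2: 4·142 + 2·85.2 = 738.4
S3: 4·359 + 2·18.8 = 1473.6
S4: 4·1346 + 2·29.3 = 5442.6
S5: 4·1149 + 2·65.0 = 4726.0
S6: 4·684 + 2·41.3 = 2818.6
S7: 4·213 + 2·79.8 = 1011.6
S8: 4·615 + 2·79.1 = 2618.2
Lowest: S2 at 738.4.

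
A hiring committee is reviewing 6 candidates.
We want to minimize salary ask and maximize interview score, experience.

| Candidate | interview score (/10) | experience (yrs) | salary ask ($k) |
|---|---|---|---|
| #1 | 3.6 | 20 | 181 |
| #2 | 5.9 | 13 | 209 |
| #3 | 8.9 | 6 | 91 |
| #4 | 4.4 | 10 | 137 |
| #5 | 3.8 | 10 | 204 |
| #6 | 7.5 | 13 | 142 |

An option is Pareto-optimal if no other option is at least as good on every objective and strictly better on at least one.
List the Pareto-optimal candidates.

#1, #3, #4, #6

#1: not dominated (best experience).
#2: dominated by #6 (interview score 7.5≥5.9, experience 13≥13, salary ask 142≤209).
#3: not dominated (best interview score).
#4: not dominated.
#5: dominated by #4 (interview score 4.4≥3.8, experience 10≥10, salary ask 137≤204).
#6: not dominated.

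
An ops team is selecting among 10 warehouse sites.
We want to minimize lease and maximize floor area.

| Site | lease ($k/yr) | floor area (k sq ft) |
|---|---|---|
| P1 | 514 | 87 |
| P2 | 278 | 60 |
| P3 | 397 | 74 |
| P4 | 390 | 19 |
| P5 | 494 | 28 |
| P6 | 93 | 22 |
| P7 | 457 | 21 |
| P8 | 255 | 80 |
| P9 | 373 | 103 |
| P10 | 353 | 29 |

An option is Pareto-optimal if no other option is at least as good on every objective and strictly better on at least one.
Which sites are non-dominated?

P1: dominated by P9 (lease 373≤514, floor area 103≥87).
P2: dominated by P8 (lease 255≤278, floor area 80≥60).
P3: dominated by P8 (lease 255≤397, floor area 80≥74).
P4: dominated by P2 (lease 278≤390, floor area 60≥19).
P5: dominated by P2 (lease 278≤494, floor area 60≥28).
P6: not dominated (best lease).
P7: dominated by P2 (lease 278≤457, floor area 60≥21).
P8: not dominated.
P9: not dominated (best floor area).
P10: dominated by P2 (lease 278≤353, floor area 60≥29).

P6, P8, P9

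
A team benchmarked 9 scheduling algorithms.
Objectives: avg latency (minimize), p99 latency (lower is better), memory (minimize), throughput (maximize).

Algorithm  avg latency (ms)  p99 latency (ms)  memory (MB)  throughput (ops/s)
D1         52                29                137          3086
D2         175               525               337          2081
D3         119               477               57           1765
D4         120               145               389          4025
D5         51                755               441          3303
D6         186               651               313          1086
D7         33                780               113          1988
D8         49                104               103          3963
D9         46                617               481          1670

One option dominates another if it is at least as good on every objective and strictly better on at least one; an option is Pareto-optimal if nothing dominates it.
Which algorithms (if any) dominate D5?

D8

D8: avg latency 49≤51, p99 latency 104≤755, memory 103≤441, throughput 3963≥3303 — dominates D5.
Others (D1, D2, D3, D4, D6, D7, D9) are each worse than D5 on at least one objective.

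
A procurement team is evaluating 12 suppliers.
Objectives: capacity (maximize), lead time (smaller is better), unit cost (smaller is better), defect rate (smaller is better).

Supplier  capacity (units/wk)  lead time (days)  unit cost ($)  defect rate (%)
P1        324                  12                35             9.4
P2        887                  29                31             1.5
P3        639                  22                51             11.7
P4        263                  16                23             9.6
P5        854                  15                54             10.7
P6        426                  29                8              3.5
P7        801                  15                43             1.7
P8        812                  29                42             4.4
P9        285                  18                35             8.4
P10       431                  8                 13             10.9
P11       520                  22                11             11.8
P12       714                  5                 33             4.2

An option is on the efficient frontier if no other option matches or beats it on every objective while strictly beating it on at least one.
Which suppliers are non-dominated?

P1: dominated by P12 (capacity 714≥324, lead time 5≤12, unit cost 33≤35, defect rate 4.2≤9.4).
P2: not dominated (best capacity).
P3: dominated by P7 (capacity 801≥639, lead time 15≤22, unit cost 43≤51, defect rate 1.7≤11.7).
P4: not dominated.
P5: not dominated.
P6: not dominated (best unit cost).
P7: not dominated.
P8: dominated by P2 (capacity 887≥812, lead time 29≤29, unit cost 31≤42, defect rate 1.5≤4.4).
P9: dominated by P12 (capacity 714≥285, lead time 5≤18, unit cost 33≤35, defect rate 4.2≤8.4).
P10: not dominated.
P11: not dominated.
P12: not dominated (best lead time).

P2, P4, P5, P6, P7, P10, P11, P12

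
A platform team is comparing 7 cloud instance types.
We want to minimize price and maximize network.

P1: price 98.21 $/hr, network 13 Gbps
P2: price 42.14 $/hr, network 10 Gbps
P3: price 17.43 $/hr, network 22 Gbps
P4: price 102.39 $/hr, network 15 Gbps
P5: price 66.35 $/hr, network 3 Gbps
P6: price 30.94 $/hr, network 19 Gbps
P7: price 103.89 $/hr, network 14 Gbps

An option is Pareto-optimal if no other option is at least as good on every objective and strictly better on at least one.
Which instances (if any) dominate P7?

P3, P4, P6

P3: price 17.43≤103.89, network 22≥14 — dominates P7.
P4: price 102.39≤103.89, network 15≥14 — dominates P7.
P6: price 30.94≤103.89, network 19≥14 — dominates P7.
Others (P1, P2, P5) are each worse than P7 on at least one objective.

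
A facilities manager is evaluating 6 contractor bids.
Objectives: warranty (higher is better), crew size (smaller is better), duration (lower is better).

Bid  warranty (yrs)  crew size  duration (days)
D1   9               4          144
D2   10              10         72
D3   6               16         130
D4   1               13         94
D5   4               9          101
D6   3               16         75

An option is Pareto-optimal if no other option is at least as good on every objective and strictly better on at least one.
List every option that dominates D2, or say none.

none

D1: worse on warranty (9 vs 10).
D3: worse on warranty (6 vs 10).
D4: worse on warranty (1 vs 10).
D5: worse on warranty (4 vs 10).
D6: worse on warranty (3 vs 10).
No option dominates D2.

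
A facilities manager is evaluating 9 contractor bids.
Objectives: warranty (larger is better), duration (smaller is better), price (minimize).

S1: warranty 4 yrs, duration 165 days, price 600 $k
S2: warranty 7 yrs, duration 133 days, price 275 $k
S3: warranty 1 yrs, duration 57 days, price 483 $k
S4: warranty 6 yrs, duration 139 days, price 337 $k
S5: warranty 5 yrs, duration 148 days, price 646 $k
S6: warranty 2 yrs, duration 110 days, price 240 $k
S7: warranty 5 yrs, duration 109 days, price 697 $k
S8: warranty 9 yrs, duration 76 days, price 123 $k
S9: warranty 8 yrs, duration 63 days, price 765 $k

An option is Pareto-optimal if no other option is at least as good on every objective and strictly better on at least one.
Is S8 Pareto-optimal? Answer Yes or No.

Yes

S1: worse on warranty (4 vs 9).
S2: worse on warranty (7 vs 9).
S3: worse on warranty (1 vs 9).
S4: worse on warranty (6 vs 9).
S5: worse on warranty (5 vs 9).
S6: worse on warranty (2 vs 9).
S7: worse on warranty (5 vs 9).
S9: worse on warranty (8 vs 9).
No option is at least as good as S8 on every objective and strictly better on one.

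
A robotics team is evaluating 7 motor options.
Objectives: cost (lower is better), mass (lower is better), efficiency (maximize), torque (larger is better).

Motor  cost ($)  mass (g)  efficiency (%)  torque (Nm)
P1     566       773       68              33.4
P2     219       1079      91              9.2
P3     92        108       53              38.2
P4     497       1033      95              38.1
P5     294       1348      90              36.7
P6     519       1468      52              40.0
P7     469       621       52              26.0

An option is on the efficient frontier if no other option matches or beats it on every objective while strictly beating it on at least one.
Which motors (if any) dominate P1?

P2: worse on mass (1079 vs 773).
P3: worse on efficiency (53 vs 68).
P4: worse on mass (1033 vs 773).
P5: worse on mass (1348 vs 773).
P6: worse on mass (1468 vs 773).
P7: worse on efficiency (52 vs 68).
No option dominates P1.

none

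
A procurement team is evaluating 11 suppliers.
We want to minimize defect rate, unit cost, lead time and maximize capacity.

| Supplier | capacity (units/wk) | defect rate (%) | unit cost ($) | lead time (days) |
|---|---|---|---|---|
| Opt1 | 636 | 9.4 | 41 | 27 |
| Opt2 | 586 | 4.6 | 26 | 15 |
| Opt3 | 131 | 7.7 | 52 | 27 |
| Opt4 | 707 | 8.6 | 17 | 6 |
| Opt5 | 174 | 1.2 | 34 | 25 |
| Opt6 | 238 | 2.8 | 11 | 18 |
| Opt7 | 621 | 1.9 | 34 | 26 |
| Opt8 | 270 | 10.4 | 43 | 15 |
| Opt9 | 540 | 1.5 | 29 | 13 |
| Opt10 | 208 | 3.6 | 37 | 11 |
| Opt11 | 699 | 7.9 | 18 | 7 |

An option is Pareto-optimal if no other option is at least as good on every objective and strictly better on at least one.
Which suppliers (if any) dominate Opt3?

Opt2: capacity 586≥131, defect rate 4.6≤7.7, unit cost 26≤52, lead time 15≤27 — dominates Opt3.
Opt5: capacity 174≥131, defect rate 1.2≤7.7, unit cost 34≤52, lead time 25≤27 — dominates Opt3.
Opt6: capacity 238≥131, defect rate 2.8≤7.7, unit cost 11≤52, lead time 18≤27 — dominates Opt3.
Opt7: capacity 621≥131, defect rate 1.9≤7.7, unit cost 34≤52, lead time 26≤27 — dominates Opt3.
Opt9: capacity 540≥131, defect rate 1.5≤7.7, unit cost 29≤52, lead time 13≤27 — dominates Opt3.
Opt10: capacity 208≥131, defect rate 3.6≤7.7, unit cost 37≤52, lead time 11≤27 — dominates Opt3.
Others (Opt1, Opt4, Opt8, Opt11) are each worse than Opt3 on at least one objective.

Opt2, Opt5, Opt6, Opt7, Opt9, Opt10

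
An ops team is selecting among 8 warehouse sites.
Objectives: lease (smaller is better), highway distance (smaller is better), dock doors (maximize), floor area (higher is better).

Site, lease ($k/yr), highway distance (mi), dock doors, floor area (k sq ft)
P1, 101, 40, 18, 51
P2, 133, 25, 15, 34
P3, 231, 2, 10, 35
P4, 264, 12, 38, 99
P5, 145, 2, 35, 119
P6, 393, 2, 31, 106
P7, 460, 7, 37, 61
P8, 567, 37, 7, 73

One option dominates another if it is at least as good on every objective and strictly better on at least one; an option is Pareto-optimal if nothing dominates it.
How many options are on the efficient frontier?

5

P1: not dominated (best lease).
P2: not dominated.
P3: dominated by P5 (lease 145≤231, highway distance 2≤2, dock doors 35≥10, floor area 119≥35).
P4: not dominated (best dock doors).
P5: not dominated (best floor area).
P6: dominated by P5 (lease 145≤393, highway distance 2≤2, dock doors 35≥31, floor area 119≥106).
P7: not dominated.
P8: dominated by P4 (lease 264≤567, highway distance 12≤37, dock doors 38≥7, floor area 99≥73).
Pareto-optimal: P1, P2, P4, P5, P7 → 5.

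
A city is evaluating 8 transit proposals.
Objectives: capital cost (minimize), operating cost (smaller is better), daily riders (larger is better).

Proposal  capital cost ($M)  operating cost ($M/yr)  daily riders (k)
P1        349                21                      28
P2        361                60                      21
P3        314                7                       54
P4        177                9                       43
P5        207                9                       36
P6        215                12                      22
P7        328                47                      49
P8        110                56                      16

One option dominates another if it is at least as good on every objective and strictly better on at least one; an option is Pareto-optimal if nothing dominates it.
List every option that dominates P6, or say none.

P4, P5

P4: capital cost 177≤215, operating cost 9≤12, daily riders 43≥22 — dominates P6.
P5: capital cost 207≤215, operating cost 9≤12, daily riders 36≥22 — dominates P6.
Others (P1, P2, P3, P7, P8) are each worse than P6 on at least one objective.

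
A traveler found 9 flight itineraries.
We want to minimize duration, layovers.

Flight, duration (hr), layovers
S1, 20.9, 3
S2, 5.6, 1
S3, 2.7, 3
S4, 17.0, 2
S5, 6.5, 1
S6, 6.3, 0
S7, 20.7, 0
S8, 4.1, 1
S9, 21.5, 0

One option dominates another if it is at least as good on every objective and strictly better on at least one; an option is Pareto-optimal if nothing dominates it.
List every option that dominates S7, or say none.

S6: duration 6.3≤20.7, layovers 0≤0 — dominates S7.
Others (S1, S2, S3, S4, S5, S8, S9) are each worse than S7 on at least one objective.

S6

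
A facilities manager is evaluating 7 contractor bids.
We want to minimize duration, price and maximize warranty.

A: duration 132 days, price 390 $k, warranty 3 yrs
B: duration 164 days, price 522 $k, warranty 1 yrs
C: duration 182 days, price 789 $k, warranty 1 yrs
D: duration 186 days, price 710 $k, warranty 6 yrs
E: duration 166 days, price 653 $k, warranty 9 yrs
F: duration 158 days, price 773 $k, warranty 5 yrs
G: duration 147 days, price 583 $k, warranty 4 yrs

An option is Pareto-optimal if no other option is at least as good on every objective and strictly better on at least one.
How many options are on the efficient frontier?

4

A: not dominated (best duration).
B: dominated by A (duration 132≤164, price 390≤522, warranty 3≥1).
C: dominated by A (duration 132≤182, price 390≤789, warranty 3≥1).
D: dominated by E (duration 166≤186, price 653≤710, warranty 9≥6).
E: not dominated (best warranty).
F: not dominated.
G: not dominated.
Pareto-optimal: A, E, F, G → 4.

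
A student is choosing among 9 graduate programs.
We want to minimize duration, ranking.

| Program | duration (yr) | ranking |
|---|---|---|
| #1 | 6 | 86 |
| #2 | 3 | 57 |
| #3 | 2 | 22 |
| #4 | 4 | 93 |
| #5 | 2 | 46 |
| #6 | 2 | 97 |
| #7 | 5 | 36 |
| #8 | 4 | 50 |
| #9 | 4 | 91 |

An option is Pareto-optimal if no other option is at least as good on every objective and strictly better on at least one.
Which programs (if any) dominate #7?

#3: duration 2≤5, ranking 22≤36 — dominates #7.
Others (#1, #2, #4, #5, #6, #8, #9) are each worse than #7 on at least one objective.

#3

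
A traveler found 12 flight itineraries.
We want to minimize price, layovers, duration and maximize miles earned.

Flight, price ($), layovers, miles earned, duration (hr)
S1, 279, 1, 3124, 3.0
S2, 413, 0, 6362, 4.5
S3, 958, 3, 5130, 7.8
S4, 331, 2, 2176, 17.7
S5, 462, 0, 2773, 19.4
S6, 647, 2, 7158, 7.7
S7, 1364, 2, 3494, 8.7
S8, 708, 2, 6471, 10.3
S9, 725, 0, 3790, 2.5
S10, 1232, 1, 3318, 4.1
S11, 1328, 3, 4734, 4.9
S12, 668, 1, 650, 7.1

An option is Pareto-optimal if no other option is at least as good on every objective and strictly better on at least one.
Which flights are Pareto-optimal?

S1, S2, S6, S9

S1: not dominated (best price).
S2: not dominated.
S3: dominated by S2 (price 413≤958, layovers 0≤3, miles earned 6362≥5130, duration 4.5≤7.8).
S4: dominated by S1 (price 279≤331, layovers 1≤2, miles earned 3124≥2176, duration 3.0≤17.7).
S5: dominated by S2 (price 413≤462, layovers 0≤0, miles earned 6362≥2773, duration 4.5≤19.4).
S6: not dominated (best miles earned).
S7: dominated by S2 (price 413≤1364, layovers 0≤2, miles earned 6362≥3494, duration 4.5≤8.7).
S8: dominated by S6 (price 647≤708, layovers 2≤2, miles earned 7158≥6471, duration 7.7≤10.3).
S9: not dominated (best duration).
S10: dominated by S9 (price 725≤1232, layovers 0≤1, miles earned 3790≥3318, duration 2.5≤4.1).
S11: dominated by S2 (price 413≤1328, layovers 0≤3, miles earned 6362≥4734, duration 4.5≤4.9).
S12: dominated by S1 (price 279≤668, layovers 1≤1, miles earned 3124≥650, duration 3.0≤7.1).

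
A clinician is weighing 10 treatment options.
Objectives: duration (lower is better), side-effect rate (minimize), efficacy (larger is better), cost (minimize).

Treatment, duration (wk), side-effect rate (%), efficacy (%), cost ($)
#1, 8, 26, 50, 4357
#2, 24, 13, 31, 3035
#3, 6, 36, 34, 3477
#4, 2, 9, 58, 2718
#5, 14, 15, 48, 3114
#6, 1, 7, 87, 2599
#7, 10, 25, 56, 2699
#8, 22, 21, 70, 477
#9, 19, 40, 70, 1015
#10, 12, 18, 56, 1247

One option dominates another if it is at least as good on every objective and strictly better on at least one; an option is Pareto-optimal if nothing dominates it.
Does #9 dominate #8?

No

#9 vs #8: #9 is worse on side-effect rate (40 vs 21), so it does not dominate #8.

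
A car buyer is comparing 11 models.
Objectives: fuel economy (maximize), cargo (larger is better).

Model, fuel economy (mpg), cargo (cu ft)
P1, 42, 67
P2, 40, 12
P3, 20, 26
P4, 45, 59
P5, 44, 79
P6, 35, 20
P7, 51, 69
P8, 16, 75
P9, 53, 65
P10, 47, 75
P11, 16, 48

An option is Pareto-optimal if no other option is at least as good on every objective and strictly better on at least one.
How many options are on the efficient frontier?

P1: dominated by P5 (fuel economy 44≥42, cargo 79≥67).
P2: dominated by P1 (fuel economy 42≥40, cargo 67≥12).
P3: dominated by P1 (fuel economy 42≥20, cargo 67≥26).
P4: dominated by P7 (fuel economy 51≥45, cargo 69≥59).
P5: not dominated (best cargo).
P6: dominated by P1 (fuel economy 42≥35, cargo 67≥20).
P7: not dominated.
P8: dominated by P5 (fuel economy 44≥16, cargo 79≥75).
P9: not dominated (best fuel economy).
P10: not dominated.
P11: dominated by P1 (fuel economy 42≥16, cargo 67≥48).
Pareto-optimal: P5, P7, P9, P10 → 4.

4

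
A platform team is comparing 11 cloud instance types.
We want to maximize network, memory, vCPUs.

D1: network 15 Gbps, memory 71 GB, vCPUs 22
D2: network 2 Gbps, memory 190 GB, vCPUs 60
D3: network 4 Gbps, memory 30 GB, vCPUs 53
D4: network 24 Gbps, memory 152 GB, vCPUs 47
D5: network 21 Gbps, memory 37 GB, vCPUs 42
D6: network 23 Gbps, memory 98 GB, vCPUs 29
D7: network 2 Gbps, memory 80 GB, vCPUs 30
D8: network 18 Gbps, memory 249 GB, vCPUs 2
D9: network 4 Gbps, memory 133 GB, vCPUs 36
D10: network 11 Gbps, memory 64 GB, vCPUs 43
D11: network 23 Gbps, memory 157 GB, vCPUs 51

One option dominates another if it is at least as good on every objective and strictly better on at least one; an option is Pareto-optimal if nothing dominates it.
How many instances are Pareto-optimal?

5

D1: dominated by D4 (network 24≥15, memory 152≥71, vCPUs 47≥22).
D2: not dominated (best vCPUs).
D3: not dominated.
D4: not dominated (best network).
D5: dominated by D4 (network 24≥21, memory 152≥37, vCPUs 47≥42).
D6: dominated by D4 (network 24≥23, memory 152≥98, vCPUs 47≥29).
D7: dominated by D2 (network 2≥2, memory 190≥80, vCPUs 60≥30).
D8: not dominated (best memory).
D9: dominated by D4 (network 24≥4, memory 152≥133, vCPUs 47≥36).
D10: dominated by D4 (network 24≥11, memory 152≥64, vCPUs 47≥43).
D11: not dominated.
Pareto-optimal: D2, D3, D4, D8, D11 → 5.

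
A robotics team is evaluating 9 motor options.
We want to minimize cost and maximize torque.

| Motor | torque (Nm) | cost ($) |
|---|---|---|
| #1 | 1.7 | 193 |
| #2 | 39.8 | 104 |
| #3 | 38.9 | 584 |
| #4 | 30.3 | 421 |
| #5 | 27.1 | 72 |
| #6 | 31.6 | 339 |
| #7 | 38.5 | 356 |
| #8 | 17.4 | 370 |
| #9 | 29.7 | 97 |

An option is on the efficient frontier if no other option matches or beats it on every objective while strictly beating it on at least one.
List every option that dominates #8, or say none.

#2, #5, #6, #7, #9

#2: torque 39.8≥17.4, cost 104≤370 — dominates #8.
#5: torque 27.1≥17.4, cost 72≤370 — dominates #8.
#6: torque 31.6≥17.4, cost 339≤370 — dominates #8.
#7: torque 38.5≥17.4, cost 356≤370 — dominates #8.
#9: torque 29.7≥17.4, cost 97≤370 — dominates #8.
Others (#1, #3, #4) are each worse than #8 on at least one objective.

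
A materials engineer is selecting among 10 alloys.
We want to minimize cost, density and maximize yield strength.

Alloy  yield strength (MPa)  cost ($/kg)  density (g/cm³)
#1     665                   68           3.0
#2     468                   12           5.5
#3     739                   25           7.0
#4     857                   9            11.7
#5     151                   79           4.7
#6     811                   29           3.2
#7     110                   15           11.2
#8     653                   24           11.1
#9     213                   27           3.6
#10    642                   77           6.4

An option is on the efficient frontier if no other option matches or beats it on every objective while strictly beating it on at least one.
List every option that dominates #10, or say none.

#1: yield strength 665≥642, cost 68≤77, density 3.0≤6.4 — dominates #10.
#6: yield strength 811≥642, cost 29≤77, density 3.2≤6.4 — dominates #10.
Others (#2, #3, #4, #5, #7, #8, #9) are each worse than #10 on at least one objective.

#1, #6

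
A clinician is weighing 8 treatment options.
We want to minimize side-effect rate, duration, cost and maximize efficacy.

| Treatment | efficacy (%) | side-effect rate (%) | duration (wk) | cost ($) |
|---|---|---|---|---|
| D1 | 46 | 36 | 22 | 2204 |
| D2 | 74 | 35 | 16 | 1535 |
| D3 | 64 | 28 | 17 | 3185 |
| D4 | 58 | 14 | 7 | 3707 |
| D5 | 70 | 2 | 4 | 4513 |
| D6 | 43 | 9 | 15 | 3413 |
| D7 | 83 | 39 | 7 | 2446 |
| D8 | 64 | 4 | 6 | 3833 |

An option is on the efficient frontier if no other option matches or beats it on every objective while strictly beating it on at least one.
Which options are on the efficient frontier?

D1: dominated by D2 (efficacy 74≥46, side-effect rate 35≤36, duration 16≤22, cost 1535≤2204).
D2: not dominated (best cost).
D3: not dominated.
D4: not dominated.
D5: not dominated (best side-effect rate).
D6: not dominated.
D7: not dominated (best efficacy).
D8: not dominated.

D2, D3, D4, D5, D6, D7, D8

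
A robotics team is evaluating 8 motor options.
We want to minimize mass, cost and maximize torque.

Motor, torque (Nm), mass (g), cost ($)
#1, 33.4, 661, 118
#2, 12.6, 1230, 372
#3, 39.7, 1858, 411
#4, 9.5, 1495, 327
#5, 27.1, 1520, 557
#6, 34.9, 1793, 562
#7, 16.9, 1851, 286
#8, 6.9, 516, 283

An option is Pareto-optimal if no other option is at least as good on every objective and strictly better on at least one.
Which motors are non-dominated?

#1, #3, #6, #8

#1: not dominated (best cost).
#2: dominated by #1 (torque 33.4≥12.6, mass 661≤1230, cost 118≤372).
#3: not dominated (best torque).
#4: dominated by #1 (torque 33.4≥9.5, mass 661≤1495, cost 118≤327).
#5: dominated by #1 (torque 33.4≥27.1, mass 661≤1520, cost 118≤557).
#6: not dominated.
#7: dominated by #1 (torque 33.4≥16.9, mass 661≤1851, cost 118≤286).
#8: not dominated (best mass).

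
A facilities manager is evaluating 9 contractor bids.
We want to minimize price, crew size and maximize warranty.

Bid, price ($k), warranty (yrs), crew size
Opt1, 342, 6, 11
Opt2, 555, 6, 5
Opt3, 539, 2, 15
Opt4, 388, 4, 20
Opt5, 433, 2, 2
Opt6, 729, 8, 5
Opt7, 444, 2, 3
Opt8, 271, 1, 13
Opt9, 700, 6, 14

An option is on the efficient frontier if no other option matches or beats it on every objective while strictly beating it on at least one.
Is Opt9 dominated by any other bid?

Yes

Opt1 vs Opt9: price 342≤700, warranty 6≥6, crew size 11≤14 — Opt1 is at least as good on every objective and strictly better on at least one, so Opt1 dominates Opt9.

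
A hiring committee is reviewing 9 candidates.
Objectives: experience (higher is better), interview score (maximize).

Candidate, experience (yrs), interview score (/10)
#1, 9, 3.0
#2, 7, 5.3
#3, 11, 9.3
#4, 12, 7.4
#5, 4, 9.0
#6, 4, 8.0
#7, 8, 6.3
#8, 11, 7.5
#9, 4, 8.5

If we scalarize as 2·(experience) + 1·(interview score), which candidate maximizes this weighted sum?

#4

#1: 2·9 + 1·3.0 = 21.0
#2: 2·7 + 1·5.3 = 19.3
#3: 2·11 + 1·9.3 = 31.3
#4: 2·12 + 1·7.4 = 31.4
#5: 2·4 + 1·9.0 = 17.0
#6: 2·4 + 1·8.0 = 16.0
#7: 2·8 + 1·6.3 = 22.3
#8: 2·11 + 1·7.5 = 29.5
#9: 2·4 + 1·8.5 = 16.5
Highest: #4 at 31.4.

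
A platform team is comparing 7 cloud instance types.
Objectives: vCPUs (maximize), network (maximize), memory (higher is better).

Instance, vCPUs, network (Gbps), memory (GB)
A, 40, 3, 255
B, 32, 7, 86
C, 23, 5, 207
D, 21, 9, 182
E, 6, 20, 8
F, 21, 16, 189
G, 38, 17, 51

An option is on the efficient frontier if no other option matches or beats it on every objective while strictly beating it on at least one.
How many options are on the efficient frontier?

6

A: not dominated (best vCPUs).
B: not dominated.
C: not dominated.
D: dominated by F (vCPUs 21≥21, network 16≥9, memory 189≥182).
E: not dominated (best network).
F: not dominated.
G: not dominated.
Pareto-optimal: A, B, C, E, F, G → 6.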